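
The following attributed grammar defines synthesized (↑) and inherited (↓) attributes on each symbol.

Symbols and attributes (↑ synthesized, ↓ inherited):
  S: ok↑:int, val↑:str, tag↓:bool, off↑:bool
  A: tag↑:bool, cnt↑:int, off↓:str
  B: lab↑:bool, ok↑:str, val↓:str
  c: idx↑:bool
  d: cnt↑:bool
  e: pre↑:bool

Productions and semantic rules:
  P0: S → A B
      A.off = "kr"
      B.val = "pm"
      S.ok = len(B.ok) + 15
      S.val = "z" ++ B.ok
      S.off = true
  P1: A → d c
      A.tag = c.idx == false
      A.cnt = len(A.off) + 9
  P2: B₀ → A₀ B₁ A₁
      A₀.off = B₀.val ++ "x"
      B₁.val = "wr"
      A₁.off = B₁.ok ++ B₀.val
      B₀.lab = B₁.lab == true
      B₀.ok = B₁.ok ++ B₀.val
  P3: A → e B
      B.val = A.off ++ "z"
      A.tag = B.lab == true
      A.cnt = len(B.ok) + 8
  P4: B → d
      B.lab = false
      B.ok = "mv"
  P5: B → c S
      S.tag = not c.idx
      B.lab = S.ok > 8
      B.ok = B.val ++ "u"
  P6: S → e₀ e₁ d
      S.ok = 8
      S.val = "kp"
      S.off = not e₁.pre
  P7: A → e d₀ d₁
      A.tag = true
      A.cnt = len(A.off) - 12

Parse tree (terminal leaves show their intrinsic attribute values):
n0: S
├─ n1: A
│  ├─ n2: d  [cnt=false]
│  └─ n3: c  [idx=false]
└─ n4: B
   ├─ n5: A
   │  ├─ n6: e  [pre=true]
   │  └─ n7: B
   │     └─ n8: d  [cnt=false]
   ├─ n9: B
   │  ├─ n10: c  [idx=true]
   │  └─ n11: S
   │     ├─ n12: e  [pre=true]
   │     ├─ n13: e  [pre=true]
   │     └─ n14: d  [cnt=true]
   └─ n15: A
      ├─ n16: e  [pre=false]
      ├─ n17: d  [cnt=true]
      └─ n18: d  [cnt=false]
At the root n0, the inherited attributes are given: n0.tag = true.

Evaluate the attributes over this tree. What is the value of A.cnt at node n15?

1. n0.tag = true  [given at root]
2. n1.off = "kr"  ["kr"]
3. n2.cnt = false  [terminal]
4. n3.idx = false  [terminal]
5. n1.tag = true  [c.idx == false]
6. n1.cnt = 11  [len(A.off) + 9]
7. n4.val = "pm"  ["pm"]
8. n5.off = "pmx"  [B₀.val ++ "x"]
9. n6.pre = true  [terminal]
10. n7.val = "pmxz"  [A.off ++ "z"]
11. n8.cnt = false  [terminal]
12. n7.lab = false  [false]
13. n7.ok = "mv"  ["mv"]
14. n5.tag = false  [B.lab == true]
15. n5.cnt = 10  [len(B.ok) + 8]
16. n9.val = "wr"  ["wr"]
17. n10.idx = true  [terminal]
18. n11.tag = false  [not c.idx]
19. n12.pre = true  [terminal]
20. n13.pre = true  [terminal]
21. n14.cnt = true  [terminal]
22. n11.ok = 8  [8]
23. n11.val = "kp"  ["kp"]
24. n11.off = false  [not e₁.pre]
25. n9.lab = false  [S.ok > 8]
26. n9.ok = "wru"  [B.val ++ "u"]
27. n15.off = "wrupm"  [B₁.ok ++ B₀.val]
28. n16.pre = false  [terminal]
29. n17.cnt = true  [terminal]
30. n18.cnt = false  [terminal]
31. n15.tag = true  [true]
32. n15.cnt = -7  [len(A.off) - 12]
33. n4.lab = false  [B₁.lab == true]
34. n4.ok = "wrupm"  [B₁.ok ++ B₀.val]
35. n0.ok = 20  [len(B.ok) + 15]
36. n0.val = "zwrupm"  ["z" ++ B.ok]
37. n0.off = true  [true]

-7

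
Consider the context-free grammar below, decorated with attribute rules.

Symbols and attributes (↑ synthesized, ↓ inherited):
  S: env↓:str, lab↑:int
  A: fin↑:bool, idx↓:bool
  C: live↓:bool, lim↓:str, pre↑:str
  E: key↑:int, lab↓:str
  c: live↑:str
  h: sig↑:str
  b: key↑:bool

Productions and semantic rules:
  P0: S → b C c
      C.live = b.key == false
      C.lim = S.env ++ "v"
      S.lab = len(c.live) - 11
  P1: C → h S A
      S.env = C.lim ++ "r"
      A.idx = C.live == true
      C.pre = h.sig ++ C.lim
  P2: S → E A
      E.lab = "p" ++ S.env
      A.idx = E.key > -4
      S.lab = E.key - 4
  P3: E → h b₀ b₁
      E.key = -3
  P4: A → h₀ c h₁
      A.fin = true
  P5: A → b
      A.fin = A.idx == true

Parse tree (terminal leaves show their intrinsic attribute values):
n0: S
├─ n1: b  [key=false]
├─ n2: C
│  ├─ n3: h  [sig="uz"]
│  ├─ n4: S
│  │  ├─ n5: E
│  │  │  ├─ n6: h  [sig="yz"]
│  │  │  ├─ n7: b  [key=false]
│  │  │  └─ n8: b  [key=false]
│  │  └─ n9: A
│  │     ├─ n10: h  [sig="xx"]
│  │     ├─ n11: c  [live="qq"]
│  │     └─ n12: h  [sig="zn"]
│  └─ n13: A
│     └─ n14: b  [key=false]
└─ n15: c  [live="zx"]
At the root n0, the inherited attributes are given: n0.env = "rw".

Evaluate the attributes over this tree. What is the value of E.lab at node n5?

"prwvr"

1. n0.env = "rw"  [given at root]
2. n1.key = false  [terminal]
3. n2.live = true  [b.key == false]
4. n2.lim = "rwv"  [S.env ++ "v"]
5. n3.sig = "uz"  [terminal]
6. n4.env = "rwvr"  [C.lim ++ "r"]
7. n5.lab = "prwvr"  ["p" ++ S.env]
8. n6.sig = "yz"  [terminal]
9. n7.key = false  [terminal]
10. n8.key = false  [terminal]
11. n5.key = -3  [-3]
12. n9.idx = true  [E.key > -4]
13. n10.sig = "xx"  [terminal]
14. n11.live = "qq"  [terminal]
15. n12.sig = "zn"  [terminal]
16. n9.fin = true  [true]
17. n4.lab = -7  [E.key - 4]
18. n13.idx = true  [C.live == true]
19. n14.key = false  [terminal]
20. n13.fin = true  [A.idx == true]
21. n2.pre = "uzrwv"  [h.sig ++ C.lim]
22. n15.live = "zx"  [terminal]
23. n0.lab = -9  [len(c.live) - 11]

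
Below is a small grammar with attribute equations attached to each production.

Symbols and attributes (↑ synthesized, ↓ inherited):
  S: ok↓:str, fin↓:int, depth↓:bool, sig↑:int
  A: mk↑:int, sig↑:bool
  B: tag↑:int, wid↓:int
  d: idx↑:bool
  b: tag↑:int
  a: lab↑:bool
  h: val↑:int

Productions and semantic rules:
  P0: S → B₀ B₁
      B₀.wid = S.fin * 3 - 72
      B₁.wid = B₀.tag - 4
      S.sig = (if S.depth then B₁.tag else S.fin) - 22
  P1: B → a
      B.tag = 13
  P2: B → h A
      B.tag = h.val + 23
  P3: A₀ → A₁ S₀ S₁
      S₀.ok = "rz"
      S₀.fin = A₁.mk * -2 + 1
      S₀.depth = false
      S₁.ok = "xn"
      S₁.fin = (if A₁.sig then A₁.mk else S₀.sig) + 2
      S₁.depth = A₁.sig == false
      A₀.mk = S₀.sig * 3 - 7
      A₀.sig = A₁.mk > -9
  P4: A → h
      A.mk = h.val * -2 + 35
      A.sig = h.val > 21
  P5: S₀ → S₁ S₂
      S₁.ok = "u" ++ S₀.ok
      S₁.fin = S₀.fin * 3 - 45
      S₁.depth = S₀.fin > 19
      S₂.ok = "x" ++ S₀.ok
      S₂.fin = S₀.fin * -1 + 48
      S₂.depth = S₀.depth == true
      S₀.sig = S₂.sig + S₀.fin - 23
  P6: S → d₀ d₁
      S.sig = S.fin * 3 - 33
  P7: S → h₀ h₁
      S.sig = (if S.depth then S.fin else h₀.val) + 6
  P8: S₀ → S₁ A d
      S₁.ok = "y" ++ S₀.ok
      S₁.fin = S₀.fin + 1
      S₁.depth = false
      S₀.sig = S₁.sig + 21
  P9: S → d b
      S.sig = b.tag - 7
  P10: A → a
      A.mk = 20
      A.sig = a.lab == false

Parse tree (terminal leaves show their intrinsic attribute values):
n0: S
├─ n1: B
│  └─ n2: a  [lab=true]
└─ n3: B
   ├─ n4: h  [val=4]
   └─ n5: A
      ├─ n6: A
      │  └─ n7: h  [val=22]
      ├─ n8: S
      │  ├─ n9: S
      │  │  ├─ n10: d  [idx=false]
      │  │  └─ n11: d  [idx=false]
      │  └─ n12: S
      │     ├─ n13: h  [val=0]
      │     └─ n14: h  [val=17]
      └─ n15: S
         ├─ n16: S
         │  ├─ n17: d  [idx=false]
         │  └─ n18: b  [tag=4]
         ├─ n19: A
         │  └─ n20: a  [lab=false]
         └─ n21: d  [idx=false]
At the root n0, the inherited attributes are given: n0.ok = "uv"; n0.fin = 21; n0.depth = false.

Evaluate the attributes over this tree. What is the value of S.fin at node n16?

1. n0.ok = "uv"  [given at root]
2. n0.fin = 21  [given at root]
3. n0.depth = false  [given at root]
4. n1.wid = -9  [S.fin * 3 - 72]
5. n2.lab = true  [terminal]
6. n1.tag = 13  [13]
7. n3.wid = 9  [B₀.tag - 4]
8. n4.val = 4  [terminal]
9. n7.val = 22  [terminal]
10. n6.mk = -9  [h.val * -2 + 35]
11. n6.sig = true  [h.val > 21]
12. n8.ok = "rz"  ["rz"]
13. n8.fin = 19  [A₁.mk * -2 + 1]
14. n8.depth = false  [false]
15. n9.ok = "urz"  ["u" ++ S₀.ok]
16. n9.fin = 12  [S₀.fin * 3 - 45]
17. n9.depth = false  [S₀.fin > 19]
18. n10.idx = false  [terminal]
19. n11.idx = false  [terminal]
20. n9.sig = 3  [S.fin * 3 - 33]
21. n12.ok = "xrz"  ["x" ++ S₀.ok]
22. n12.fin = 29  [S₀.fin * -1 + 48]
23. n12.depth = false  [S₀.depth == true]
24. n13.val = 0  [terminal]
25. n14.val = 17  [terminal]
26. n12.sig = 6  [(if S.depth then S.fin else h₀.val) + 6]
27. n8.sig = 2  [S₂.sig + S₀.fin - 23]
28. n15.ok = "xn"  ["xn"]
29. n15.fin = -7  [(if A₁.sig then A₁.mk else S₀.sig) + 2]
30. n15.depth = false  [A₁.sig == false]
31. n16.ok = "yxn"  ["y" ++ S₀.ok]
32. n16.fin = -6  [S₀.fin + 1]
33. n16.depth = false  [false]
34. n17.idx = false  [terminal]
35. n18.tag = 4  [terminal]
36. n16.sig = -3  [b.tag - 7]
37. n20.lab = false  [terminal]
38. n19.mk = 20  [20]
39. n19.sig = true  [a.lab == false]
40. n21.idx = false  [terminal]
41. n15.sig = 18  [S₁.sig + 21]
42. n5.mk = -1  [S₀.sig * 3 - 7]
43. n5.sig = false  [A₁.mk > -9]
44. n3.tag = 27  [h.val + 23]
45. n0.sig = -1  [(if S.depth then B₁.tag else S.fin) - 22]

-6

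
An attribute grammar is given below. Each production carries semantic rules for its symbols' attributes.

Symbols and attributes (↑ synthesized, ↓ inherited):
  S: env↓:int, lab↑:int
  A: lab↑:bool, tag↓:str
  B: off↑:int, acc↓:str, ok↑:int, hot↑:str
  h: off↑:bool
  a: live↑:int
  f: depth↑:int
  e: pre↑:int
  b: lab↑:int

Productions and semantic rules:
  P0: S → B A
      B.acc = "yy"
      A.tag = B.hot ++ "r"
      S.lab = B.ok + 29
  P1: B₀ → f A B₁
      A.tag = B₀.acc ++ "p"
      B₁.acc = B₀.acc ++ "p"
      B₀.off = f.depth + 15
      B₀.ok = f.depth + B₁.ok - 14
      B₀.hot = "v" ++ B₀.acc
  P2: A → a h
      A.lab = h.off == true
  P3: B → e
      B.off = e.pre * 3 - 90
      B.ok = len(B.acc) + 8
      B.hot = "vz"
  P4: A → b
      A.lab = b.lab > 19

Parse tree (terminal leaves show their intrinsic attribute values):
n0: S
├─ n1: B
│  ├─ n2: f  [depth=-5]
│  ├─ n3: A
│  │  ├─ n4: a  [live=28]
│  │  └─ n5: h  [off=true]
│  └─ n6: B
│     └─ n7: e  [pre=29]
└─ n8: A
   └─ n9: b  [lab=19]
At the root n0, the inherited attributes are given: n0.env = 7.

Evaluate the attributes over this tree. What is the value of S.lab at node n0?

1. n0.env = 7  [given at root]
2. n1.acc = "yy"  ["yy"]
3. n2.depth = -5  [terminal]
4. n3.tag = "yyp"  [B₀.acc ++ "p"]
5. n4.live = 28  [terminal]
6. n5.off = true  [terminal]
7. n3.lab = true  [h.off == true]
8. n6.acc = "yyp"  [B₀.acc ++ "p"]
9. n7.pre = 29  [terminal]
10. n6.off = -3  [e.pre * 3 - 90]
11. n6.ok = 11  [len(B.acc) + 8]
12. n6.hot = "vz"  ["vz"]
13. n1.off = 10  [f.depth + 15]
14. n1.ok = -8  [f.depth + B₁.ok - 14]
15. n1.hot = "vyy"  ["v" ++ B₀.acc]
16. n8.tag = "vyyr"  [B.hot ++ "r"]
17. n9.lab = 19  [terminal]
18. n8.lab = false  [b.lab > 19]
19. n0.lab = 21  [B.ok + 29]

21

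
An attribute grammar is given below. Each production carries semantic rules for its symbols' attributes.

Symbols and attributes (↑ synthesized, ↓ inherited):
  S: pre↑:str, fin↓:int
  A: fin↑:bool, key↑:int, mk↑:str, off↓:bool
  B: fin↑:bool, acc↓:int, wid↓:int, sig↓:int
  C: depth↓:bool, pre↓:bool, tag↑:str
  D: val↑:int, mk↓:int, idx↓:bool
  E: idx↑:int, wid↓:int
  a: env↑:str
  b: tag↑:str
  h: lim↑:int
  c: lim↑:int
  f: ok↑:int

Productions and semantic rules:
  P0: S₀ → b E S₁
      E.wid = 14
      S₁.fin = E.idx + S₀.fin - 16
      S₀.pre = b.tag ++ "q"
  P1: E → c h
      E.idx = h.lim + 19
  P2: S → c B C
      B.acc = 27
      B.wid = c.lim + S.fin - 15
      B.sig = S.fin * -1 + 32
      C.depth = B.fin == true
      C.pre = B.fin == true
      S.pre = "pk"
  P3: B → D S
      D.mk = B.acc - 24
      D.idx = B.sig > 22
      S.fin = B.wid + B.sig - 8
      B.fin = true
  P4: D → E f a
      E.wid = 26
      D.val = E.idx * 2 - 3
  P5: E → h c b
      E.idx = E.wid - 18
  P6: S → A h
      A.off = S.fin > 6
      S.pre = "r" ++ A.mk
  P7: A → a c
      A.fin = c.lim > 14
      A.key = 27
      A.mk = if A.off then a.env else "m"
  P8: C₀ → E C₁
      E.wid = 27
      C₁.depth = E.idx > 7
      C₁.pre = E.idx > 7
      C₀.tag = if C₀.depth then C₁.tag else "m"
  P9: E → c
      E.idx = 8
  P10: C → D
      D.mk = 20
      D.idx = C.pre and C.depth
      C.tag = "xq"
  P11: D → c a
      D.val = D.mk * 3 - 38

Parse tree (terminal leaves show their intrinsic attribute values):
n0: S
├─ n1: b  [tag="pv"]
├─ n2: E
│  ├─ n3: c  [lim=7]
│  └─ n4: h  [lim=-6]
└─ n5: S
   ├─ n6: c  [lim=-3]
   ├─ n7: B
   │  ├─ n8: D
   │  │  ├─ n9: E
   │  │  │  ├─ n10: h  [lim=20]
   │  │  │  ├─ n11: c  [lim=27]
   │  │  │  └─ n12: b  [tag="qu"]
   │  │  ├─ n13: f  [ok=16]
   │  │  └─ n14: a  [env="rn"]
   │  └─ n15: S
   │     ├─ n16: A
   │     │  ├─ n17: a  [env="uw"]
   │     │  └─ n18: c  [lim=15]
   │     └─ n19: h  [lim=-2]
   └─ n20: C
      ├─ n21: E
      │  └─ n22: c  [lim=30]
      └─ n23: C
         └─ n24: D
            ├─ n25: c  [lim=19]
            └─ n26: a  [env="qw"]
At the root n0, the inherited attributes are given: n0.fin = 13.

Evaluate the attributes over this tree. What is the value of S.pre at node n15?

"rm"

1. n0.fin = 13  [given at root]
2. n1.tag = "pv"  [terminal]
3. n2.wid = 14  [14]
4. n3.lim = 7  [terminal]
5. n4.lim = -6  [terminal]
6. n2.idx = 13  [h.lim + 19]
7. n5.fin = 10  [E.idx + S₀.fin - 16]
8. n6.lim = -3  [terminal]
9. n7.acc = 27  [27]
10. n7.wid = -8  [c.lim + S.fin - 15]
11. n7.sig = 22  [S.fin * -1 + 32]
12. n8.mk = 3  [B.acc - 24]
13. n8.idx = false  [B.sig > 22]
14. n9.wid = 26  [26]
15. n10.lim = 20  [terminal]
16. n11.lim = 27  [terminal]
17. n12.tag = "qu"  [terminal]
18. n9.idx = 8  [E.wid - 18]
19. n13.ok = 16  [terminal]
20. n14.env = "rn"  [terminal]
21. n8.val = 13  [E.idx * 2 - 3]
22. n15.fin = 6  [B.wid + B.sig - 8]
23. n16.off = false  [S.fin > 6]
24. n17.env = "uw"  [terminal]
25. n18.lim = 15  [terminal]
26. n16.fin = true  [c.lim > 14]
27. n16.key = 27  [27]
28. n16.mk = "m"  [if A.off then a.env else "m"]
29. n19.lim = -2  [terminal]
30. n15.pre = "rm"  ["r" ++ A.mk]
31. n7.fin = true  [true]
32. n20.depth = true  [B.fin == true]
33. n20.pre = true  [B.fin == true]
34. n21.wid = 27  [27]
35. n22.lim = 30  [terminal]
36. n21.idx = 8  [8]
37. n23.depth = true  [E.idx > 7]
38. n23.pre = true  [E.idx > 7]
39. n24.mk = 20  [20]
40. n24.idx = true  [C.pre and C.depth]
41. n25.lim = 19  [terminal]
42. n26.env = "qw"  [terminal]
43. n24.val = 22  [D.mk * 3 - 38]
44. n23.tag = "xq"  ["xq"]
45. n20.tag = "xq"  [if C₀.depth then C₁.tag else "m"]
46. n5.pre = "pk"  ["pk"]
47. n0.pre = "pvq"  [b.tag ++ "q"]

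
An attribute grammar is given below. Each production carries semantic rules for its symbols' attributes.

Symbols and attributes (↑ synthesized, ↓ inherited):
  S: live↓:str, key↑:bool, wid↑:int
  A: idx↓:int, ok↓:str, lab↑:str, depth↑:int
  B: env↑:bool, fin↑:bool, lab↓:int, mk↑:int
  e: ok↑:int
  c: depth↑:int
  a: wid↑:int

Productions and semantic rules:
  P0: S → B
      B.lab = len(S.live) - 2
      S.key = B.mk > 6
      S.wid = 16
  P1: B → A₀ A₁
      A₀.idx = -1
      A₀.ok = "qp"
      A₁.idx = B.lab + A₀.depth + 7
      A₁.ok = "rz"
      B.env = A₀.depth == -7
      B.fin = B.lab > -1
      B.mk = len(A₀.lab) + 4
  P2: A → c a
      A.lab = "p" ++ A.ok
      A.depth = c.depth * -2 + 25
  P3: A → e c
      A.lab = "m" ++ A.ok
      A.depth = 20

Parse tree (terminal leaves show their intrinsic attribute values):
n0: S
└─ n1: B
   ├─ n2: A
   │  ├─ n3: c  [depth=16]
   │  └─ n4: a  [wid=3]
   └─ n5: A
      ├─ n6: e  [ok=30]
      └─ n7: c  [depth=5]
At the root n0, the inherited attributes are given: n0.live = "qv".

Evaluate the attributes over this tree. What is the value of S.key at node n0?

1. n0.live = "qv"  [given at root]
2. n1.lab = 0  [len(S.live) - 2]
3. n2.idx = -1  [-1]
4. n2.ok = "qp"  ["qp"]
5. n3.depth = 16  [terminal]
6. n4.wid = 3  [terminal]
7. n2.lab = "pqp"  ["p" ++ A.ok]
8. n2.depth = -7  [c.depth * -2 + 25]
9. n5.idx = 0  [B.lab + A₀.depth + 7]
10. n5.ok = "rz"  ["rz"]
11. n6.ok = 30  [terminal]
12. n7.depth = 5  [terminal]
13. n5.lab = "mrz"  ["m" ++ A.ok]
14. n5.depth = 20  [20]
15. n1.env = true  [A₀.depth == -7]
16. n1.fin = true  [B.lab > -1]
17. n1.mk = 7  [len(A₀.lab) + 4]
18. n0.key = true  [B.mk > 6]
19. n0.wid = 16  [16]

true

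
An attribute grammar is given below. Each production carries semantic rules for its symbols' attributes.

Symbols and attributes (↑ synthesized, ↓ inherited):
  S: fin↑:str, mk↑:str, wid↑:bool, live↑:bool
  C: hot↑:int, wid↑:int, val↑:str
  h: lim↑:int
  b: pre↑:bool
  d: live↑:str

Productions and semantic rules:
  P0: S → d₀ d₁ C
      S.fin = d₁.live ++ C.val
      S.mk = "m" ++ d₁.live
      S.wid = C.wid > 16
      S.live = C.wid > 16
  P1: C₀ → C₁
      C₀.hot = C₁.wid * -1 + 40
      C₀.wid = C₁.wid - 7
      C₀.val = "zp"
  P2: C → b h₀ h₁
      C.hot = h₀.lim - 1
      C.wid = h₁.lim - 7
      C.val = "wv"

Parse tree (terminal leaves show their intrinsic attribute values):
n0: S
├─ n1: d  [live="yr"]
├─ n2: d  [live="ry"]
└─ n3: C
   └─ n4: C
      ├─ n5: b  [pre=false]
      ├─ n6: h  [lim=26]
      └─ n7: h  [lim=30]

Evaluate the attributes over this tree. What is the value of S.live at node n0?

1. n1.live = "yr"  [terminal]
2. n2.live = "ry"  [terminal]
3. n5.pre = false  [terminal]
4. n6.lim = 26  [terminal]
5. n7.lim = 30  [terminal]
6. n4.hot = 25  [h₀.lim - 1]
7. n4.wid = 23  [h₁.lim - 7]
8. n4.val = "wv"  ["wv"]
9. n3.hot = 17  [C₁.wid * -1 + 40]
10. n3.wid = 16  [C₁.wid - 7]
11. n3.val = "zp"  ["zp"]
12. n0.fin = "ryzp"  [d₁.live ++ C.val]
13. n0.mk = "mry"  ["m" ++ d₁.live]
14. n0.wid = false  [C.wid > 16]
15. n0.live = false  [C.wid > 16]

false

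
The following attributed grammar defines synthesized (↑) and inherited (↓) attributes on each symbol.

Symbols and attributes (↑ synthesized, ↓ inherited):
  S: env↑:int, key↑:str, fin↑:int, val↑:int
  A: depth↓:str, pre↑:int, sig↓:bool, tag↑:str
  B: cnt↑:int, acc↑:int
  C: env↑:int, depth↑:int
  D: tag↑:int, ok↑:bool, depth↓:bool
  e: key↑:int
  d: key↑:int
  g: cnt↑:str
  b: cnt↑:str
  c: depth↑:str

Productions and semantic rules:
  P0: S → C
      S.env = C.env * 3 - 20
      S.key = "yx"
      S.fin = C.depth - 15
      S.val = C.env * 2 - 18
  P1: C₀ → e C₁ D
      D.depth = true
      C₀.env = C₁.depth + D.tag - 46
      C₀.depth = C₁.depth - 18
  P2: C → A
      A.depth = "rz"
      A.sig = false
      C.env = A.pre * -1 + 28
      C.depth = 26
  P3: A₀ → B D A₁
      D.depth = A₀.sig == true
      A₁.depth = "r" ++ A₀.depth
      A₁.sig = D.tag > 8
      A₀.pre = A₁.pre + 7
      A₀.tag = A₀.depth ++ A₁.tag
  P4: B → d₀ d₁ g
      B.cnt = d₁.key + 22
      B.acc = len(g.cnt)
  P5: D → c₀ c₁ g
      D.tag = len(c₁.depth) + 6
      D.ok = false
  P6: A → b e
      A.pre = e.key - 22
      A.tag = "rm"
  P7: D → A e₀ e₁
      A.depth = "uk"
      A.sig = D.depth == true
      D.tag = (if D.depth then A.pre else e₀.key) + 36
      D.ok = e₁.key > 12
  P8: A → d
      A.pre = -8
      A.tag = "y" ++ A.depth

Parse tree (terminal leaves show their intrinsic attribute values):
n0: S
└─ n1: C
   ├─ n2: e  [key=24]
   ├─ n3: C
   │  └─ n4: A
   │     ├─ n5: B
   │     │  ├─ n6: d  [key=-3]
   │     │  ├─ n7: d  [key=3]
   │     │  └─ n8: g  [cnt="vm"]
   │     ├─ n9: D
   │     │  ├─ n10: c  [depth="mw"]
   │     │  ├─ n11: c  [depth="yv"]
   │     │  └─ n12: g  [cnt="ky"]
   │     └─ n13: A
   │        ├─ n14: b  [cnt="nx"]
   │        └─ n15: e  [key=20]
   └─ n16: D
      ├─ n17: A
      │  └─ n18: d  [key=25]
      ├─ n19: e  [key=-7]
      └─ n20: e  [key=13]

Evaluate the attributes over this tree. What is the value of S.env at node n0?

1. n2.key = 24  [terminal]
2. n4.depth = "rz"  ["rz"]
3. n4.sig = false  [false]
4. n6.key = -3  [terminal]
5. n7.key = 3  [terminal]
6. n8.cnt = "vm"  [terminal]
7. n5.cnt = 25  [d₁.key + 22]
8. n5.acc = 2  [len(g.cnt)]
9. n9.depth = false  [A₀.sig == true]
10. n10.depth = "mw"  [terminal]
11. n11.depth = "yv"  [terminal]
12. n12.cnt = "ky"  [terminal]
13. n9.tag = 8  [len(c₁.depth) + 6]
14. n9.ok = false  [false]
15. n13.depth = "rrz"  ["r" ++ A₀.depth]
16. n13.sig = false  [D.tag > 8]
17. n14.cnt = "nx"  [terminal]
18. n15.key = 20  [terminal]
19. n13.pre = -2  [e.key - 22]
20. n13.tag = "rm"  ["rm"]
21. n4.pre = 5  [A₁.pre + 7]
22. n4.tag = "rzrm"  [A₀.depth ++ A₁.tag]
23. n3.env = 23  [A.pre * -1 + 28]
24. n3.depth = 26  [26]
25. n16.depth = true  [true]
26. n17.depth = "uk"  ["uk"]
27. n17.sig = true  [D.depth == true]
28. n18.key = 25  [terminal]
29. n17.pre = -8  [-8]
30. n17.tag = "yuk"  ["y" ++ A.depth]
31. n19.key = -7  [terminal]
32. n20.key = 13  [terminal]
33. n16.tag = 28  [(if D.depth then A.pre else e₀.key) + 36]
34. n16.ok = true  [e₁.key > 12]
35. n1.env = 8  [C₁.depth + D.tag - 46]
36. n1.depth = 8  [C₁.depth - 18]
37. n0.env = 4  [C.env * 3 - 20]
38. n0.key = "yx"  ["yx"]
39. n0.fin = -7  [C.depth - 15]
40. n0.val = -2  [C.env * 2 - 18]

4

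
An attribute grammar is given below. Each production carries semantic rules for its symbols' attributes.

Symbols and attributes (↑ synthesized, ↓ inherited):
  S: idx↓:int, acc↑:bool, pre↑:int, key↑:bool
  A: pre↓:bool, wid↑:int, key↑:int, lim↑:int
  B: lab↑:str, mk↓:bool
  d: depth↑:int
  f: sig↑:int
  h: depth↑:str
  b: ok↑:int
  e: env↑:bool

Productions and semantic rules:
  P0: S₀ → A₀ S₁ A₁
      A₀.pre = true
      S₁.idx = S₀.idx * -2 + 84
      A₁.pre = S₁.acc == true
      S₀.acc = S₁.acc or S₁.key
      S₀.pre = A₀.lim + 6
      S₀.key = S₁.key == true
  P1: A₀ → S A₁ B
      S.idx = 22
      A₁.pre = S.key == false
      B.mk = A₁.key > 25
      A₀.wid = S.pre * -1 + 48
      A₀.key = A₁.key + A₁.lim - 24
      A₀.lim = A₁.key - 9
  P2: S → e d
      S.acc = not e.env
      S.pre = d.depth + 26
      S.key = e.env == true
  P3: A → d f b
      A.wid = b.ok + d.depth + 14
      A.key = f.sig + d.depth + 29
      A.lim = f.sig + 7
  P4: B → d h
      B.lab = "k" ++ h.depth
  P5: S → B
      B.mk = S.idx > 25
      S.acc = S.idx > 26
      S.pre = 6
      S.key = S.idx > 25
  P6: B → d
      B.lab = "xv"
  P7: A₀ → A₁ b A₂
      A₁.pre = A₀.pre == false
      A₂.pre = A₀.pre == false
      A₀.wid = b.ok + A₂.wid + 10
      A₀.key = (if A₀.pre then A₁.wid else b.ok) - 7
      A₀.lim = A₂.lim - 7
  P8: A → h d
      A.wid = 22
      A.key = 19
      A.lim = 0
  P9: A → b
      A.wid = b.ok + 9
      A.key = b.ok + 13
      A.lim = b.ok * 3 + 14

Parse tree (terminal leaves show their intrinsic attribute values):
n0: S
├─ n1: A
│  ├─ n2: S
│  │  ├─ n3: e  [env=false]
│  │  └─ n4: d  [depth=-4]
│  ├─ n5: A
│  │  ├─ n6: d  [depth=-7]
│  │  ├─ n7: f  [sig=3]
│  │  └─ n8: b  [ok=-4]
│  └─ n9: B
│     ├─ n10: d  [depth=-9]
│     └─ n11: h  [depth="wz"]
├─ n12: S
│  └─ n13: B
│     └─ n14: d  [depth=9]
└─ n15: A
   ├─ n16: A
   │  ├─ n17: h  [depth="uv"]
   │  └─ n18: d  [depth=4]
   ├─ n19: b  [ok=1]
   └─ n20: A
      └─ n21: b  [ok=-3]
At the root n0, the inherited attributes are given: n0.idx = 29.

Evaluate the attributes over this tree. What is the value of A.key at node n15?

-6

1. n0.idx = 29  [given at root]
2. n1.pre = true  [true]
3. n2.idx = 22  [22]
4. n3.env = false  [terminal]
5. n4.depth = -4  [terminal]
6. n2.acc = true  [not e.env]
7. n2.pre = 22  [d.depth + 26]
8. n2.key = false  [e.env == true]
9. n5.pre = true  [S.key == false]
10. n6.depth = -7  [terminal]
11. n7.sig = 3  [terminal]
12. n8.ok = -4  [terminal]
13. n5.wid = 3  [b.ok + d.depth + 14]
14. n5.key = 25  [f.sig + d.depth + 29]
15. n5.lim = 10  [f.sig + 7]
16. n9.mk = false  [A₁.key > 25]
17. n10.depth = -9  [terminal]
18. n11.depth = "wz"  [terminal]
19. n9.lab = "kwz"  ["k" ++ h.depth]
20. n1.wid = 26  [S.pre * -1 + 48]
21. n1.key = 11  [A₁.key + A₁.lim - 24]
22. n1.lim = 16  [A₁.key - 9]
23. n12.idx = 26  [S₀.idx * -2 + 84]
24. n13.mk = true  [S.idx > 25]
25. n14.depth = 9  [terminal]
26. n13.lab = "xv"  ["xv"]
27. n12.acc = false  [S.idx > 26]
28. n12.pre = 6  [6]
29. n12.key = true  [S.idx > 25]
30. n15.pre = false  [S₁.acc == true]
31. n16.pre = true  [A₀.pre == false]
32. n17.depth = "uv"  [terminal]
33. n18.depth = 4  [terminal]
34. n16.wid = 22  [22]
35. n16.key = 19  [19]
36. n16.lim = 0  [0]
37. n19.ok = 1  [terminal]
38. n20.pre = true  [A₀.pre == false]
39. n21.ok = -3  [terminal]
40. n20.wid = 6  [b.ok + 9]
41. n20.key = 10  [b.ok + 13]
42. n20.lim = 5  [b.ok * 3 + 14]
43. n15.wid = 17  [b.ok + A₂.wid + 10]
44. n15.key = -6  [(if A₀.pre then A₁.wid else b.ok) - 7]
45. n15.lim = -2  [A₂.lim - 7]
46. n0.acc = true  [S₁.acc or S₁.key]
47. n0.pre = 22  [A₀.lim + 6]
48. n0.key = true  [S₁.key == true]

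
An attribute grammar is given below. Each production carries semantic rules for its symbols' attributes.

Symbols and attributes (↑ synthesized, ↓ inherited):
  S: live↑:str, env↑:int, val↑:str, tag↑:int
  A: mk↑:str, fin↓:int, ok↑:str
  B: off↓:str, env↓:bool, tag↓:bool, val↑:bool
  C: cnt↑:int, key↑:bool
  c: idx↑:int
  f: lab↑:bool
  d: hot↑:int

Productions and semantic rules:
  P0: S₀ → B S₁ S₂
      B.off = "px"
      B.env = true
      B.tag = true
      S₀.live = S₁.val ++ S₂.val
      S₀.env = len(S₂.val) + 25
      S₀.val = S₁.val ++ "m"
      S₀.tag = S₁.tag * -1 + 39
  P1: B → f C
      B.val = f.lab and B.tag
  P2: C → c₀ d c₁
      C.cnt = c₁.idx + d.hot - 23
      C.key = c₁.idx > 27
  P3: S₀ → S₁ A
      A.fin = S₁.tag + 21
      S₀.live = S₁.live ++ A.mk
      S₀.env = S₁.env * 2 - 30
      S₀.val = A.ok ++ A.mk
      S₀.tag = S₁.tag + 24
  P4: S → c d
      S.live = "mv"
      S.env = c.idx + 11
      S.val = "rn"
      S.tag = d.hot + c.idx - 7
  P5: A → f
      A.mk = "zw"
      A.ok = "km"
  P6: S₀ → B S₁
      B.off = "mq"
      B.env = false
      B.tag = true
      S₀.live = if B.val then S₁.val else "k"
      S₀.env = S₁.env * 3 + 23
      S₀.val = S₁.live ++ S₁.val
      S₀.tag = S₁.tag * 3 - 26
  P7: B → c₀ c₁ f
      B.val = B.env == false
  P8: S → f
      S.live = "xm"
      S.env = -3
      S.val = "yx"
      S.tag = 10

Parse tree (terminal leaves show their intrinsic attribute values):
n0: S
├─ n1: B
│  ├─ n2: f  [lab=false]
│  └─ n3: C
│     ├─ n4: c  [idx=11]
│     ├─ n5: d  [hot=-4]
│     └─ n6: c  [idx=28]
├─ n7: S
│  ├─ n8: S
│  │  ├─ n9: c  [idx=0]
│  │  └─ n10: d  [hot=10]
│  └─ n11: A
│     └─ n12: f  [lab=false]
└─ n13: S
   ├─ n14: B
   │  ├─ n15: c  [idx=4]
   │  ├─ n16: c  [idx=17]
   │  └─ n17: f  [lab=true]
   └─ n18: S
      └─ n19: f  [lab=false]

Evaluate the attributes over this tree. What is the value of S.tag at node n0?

12

1. n1.off = "px"  ["px"]
2. n1.env = true  [true]
3. n1.tag = true  [true]
4. n2.lab = false  [terminal]
5. n4.idx = 11  [terminal]
6. n5.hot = -4  [terminal]
7. n6.idx = 28  [terminal]
8. n3.cnt = 1  [c₁.idx + d.hot - 23]
9. n3.key = true  [c₁.idx > 27]
10. n1.val = false  [f.lab and B.tag]
11. n9.idx = 0  [terminal]
12. n10.hot = 10  [terminal]
13. n8.live = "mv"  ["mv"]
14. n8.env = 11  [c.idx + 11]
15. n8.val = "rn"  ["rn"]
16. n8.tag = 3  [d.hot + c.idx - 7]
17. n11.fin = 24  [S₁.tag + 21]
18. n12.lab = false  [terminal]
19. n11.mk = "zw"  ["zw"]
20. n11.ok = "km"  ["km"]
21. n7.live = "mvzw"  [S₁.live ++ A.mk]
22. n7.env = -8  [S₁.env * 2 - 30]
23. n7.val = "kmzw"  [A.ok ++ A.mk]
24. n7.tag = 27  [S₁.tag + 24]
25. n14.off = "mq"  ["mq"]
26. n14.env = false  [false]
27. n14.tag = true  [true]
28. n15.idx = 4  [terminal]
29. n16.idx = 17  [terminal]
30. n17.lab = true  [terminal]
31. n14.val = true  [B.env == false]
32. n19.lab = false  [terminal]
33. n18.live = "xm"  ["xm"]
34. n18.env = -3  [-3]
35. n18.val = "yx"  ["yx"]
36. n18.tag = 10  [10]
37. n13.live = "yx"  [if B.val then S₁.val else "k"]
38. n13.env = 14  [S₁.env * 3 + 23]
39. n13.val = "xmyx"  [S₁.live ++ S₁.val]
40. n13.tag = 4  [S₁.tag * 3 - 26]
41. n0.live = "kmzwxmyx"  [S₁.val ++ S₂.val]
42. n0.env = 29  [len(S₂.val) + 25]
43. n0.val = "kmzwm"  [S₁.val ++ "m"]
44. n0.tag = 12  [S₁.tag * -1 + 39]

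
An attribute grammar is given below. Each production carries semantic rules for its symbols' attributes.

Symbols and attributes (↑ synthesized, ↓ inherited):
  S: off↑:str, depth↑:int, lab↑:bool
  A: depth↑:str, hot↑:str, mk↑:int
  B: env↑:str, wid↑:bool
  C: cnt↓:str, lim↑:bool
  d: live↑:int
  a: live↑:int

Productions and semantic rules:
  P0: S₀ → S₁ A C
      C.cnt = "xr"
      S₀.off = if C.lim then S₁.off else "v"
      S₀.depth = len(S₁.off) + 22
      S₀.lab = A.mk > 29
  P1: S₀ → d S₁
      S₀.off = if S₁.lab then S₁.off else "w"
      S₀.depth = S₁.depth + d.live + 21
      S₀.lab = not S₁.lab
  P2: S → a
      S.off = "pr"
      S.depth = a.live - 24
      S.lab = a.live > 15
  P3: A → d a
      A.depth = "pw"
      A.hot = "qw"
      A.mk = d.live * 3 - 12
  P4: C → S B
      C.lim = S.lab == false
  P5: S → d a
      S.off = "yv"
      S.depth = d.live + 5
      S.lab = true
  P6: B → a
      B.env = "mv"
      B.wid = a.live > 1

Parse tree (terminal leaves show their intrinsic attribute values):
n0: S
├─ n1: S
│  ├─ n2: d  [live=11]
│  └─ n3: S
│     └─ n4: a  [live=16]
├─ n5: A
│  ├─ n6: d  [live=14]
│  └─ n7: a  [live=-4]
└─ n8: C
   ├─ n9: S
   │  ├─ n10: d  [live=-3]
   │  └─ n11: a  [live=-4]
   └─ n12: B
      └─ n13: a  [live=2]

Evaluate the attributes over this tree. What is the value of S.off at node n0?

1. n2.live = 11  [terminal]
2. n4.live = 16  [terminal]
3. n3.off = "pr"  ["pr"]
4. n3.depth = -8  [a.live - 24]
5. n3.lab = true  [a.live > 15]
6. n1.off = "pr"  [if S₁.lab then S₁.off else "w"]
7. n1.depth = 24  [S₁.depth + d.live + 21]
8. n1.lab = false  [not S₁.lab]
9. n6.live = 14  [terminal]
10. n7.live = -4  [terminal]
11. n5.depth = "pw"  ["pw"]
12. n5.hot = "qw"  ["qw"]
13. n5.mk = 30  [d.live * 3 - 12]
14. n8.cnt = "xr"  ["xr"]
15. n10.live = -3  [terminal]
16. n11.live = -4  [terminal]
17. n9.off = "yv"  ["yv"]
18. n9.depth = 2  [d.live + 5]
19. n9.lab = true  [true]
20. n13.live = 2  [terminal]
21. n12.env = "mv"  ["mv"]
22. n12.wid = true  [a.live > 1]
23. n8.lim = false  [S.lab == false]
24. n0.off = "v"  [if C.lim then S₁.off else "v"]
25. n0.depth = 24  [len(S₁.off) + 22]
26. n0.lab = true  [A.mk > 29]

"v"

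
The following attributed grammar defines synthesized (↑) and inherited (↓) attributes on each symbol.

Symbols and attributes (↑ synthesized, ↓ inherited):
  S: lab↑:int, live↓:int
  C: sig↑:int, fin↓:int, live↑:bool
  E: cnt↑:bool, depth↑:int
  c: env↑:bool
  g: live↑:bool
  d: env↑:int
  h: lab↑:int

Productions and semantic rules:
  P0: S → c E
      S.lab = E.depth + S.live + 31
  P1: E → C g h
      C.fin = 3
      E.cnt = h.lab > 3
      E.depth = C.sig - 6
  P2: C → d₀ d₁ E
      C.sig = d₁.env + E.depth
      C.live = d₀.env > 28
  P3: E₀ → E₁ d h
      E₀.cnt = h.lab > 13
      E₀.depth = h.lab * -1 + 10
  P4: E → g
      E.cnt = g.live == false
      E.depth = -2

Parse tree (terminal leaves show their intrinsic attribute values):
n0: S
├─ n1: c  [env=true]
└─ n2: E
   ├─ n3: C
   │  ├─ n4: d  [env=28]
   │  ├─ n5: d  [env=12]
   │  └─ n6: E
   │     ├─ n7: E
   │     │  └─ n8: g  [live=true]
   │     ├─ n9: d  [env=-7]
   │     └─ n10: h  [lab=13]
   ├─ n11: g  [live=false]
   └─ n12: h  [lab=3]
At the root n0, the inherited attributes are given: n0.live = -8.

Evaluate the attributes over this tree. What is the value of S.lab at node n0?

26

1. n0.live = -8  [given at root]
2. n1.env = true  [terminal]
3. n3.fin = 3  [3]
4. n4.env = 28  [terminal]
5. n5.env = 12  [terminal]
6. n8.live = true  [terminal]
7. n7.cnt = false  [g.live == false]
8. n7.depth = -2  [-2]
9. n9.env = -7  [terminal]
10. n10.lab = 13  [terminal]
11. n6.cnt = false  [h.lab > 13]
12. n6.depth = -3  [h.lab * -1 + 10]
13. n3.sig = 9  [d₁.env + E.depth]
14. n3.live = false  [d₀.env > 28]
15. n11.live = false  [terminal]
16. n12.lab = 3  [terminal]
17. n2.cnt = false  [h.lab > 3]
18. n2.depth = 3  [C.sig - 6]
19. n0.lab = 26  [E.depth + S.live + 31]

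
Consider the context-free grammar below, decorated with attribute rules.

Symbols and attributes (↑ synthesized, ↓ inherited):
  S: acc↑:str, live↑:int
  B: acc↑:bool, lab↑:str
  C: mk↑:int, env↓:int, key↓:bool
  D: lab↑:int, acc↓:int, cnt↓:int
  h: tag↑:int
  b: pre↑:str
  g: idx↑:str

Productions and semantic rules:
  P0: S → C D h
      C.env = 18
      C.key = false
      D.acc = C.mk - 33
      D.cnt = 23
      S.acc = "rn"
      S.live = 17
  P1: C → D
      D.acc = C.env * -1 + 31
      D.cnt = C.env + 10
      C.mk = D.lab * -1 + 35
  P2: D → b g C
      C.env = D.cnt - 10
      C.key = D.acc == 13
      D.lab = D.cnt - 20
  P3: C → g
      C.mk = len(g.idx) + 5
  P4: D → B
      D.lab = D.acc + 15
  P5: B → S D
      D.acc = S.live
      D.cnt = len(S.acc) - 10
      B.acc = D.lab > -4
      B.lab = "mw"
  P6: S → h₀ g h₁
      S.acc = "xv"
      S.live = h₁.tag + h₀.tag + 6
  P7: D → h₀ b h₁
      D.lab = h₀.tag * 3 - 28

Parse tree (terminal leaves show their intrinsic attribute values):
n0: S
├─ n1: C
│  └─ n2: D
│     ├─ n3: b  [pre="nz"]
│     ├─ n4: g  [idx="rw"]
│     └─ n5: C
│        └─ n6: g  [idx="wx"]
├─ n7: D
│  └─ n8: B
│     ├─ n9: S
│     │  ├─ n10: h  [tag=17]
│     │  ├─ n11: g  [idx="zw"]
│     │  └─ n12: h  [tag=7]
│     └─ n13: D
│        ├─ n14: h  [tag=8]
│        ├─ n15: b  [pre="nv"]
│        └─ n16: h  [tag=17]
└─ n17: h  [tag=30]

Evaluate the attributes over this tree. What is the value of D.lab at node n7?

1. n1.env = 18  [18]
2. n1.key = false  [false]
3. n2.acc = 13  [C.env * -1 + 31]
4. n2.cnt = 28  [C.env + 10]
5. n3.pre = "nz"  [terminal]
6. n4.idx = "rw"  [terminal]
7. n5.env = 18  [D.cnt - 10]
8. n5.key = true  [D.acc == 13]
9. n6.idx = "wx"  [terminal]
10. n5.mk = 7  [len(g.idx) + 5]
11. n2.lab = 8  [D.cnt - 20]
12. n1.mk = 27  [D.lab * -1 + 35]
13. n7.acc = -6  [C.mk - 33]
14. n7.cnt = 23  [23]
15. n10.tag = 17  [terminal]
16. n11.idx = "zw"  [terminal]
17. n12.tag = 7  [terminal]
18. n9.acc = "xv"  ["xv"]
19. n9.live = 30  [h₁.tag + h₀.tag + 6]
20. n13.acc = 30  [S.live]
21. n13.cnt = -8  [len(S.acc) - 10]
22. n14.tag = 8  [terminal]
23. n15.pre = "nv"  [terminal]
24. n16.tag = 17  [terminal]
25. n13.lab = -4  [h₀.tag * 3 - 28]
26. n8.acc = false  [D.lab > -4]
27. n8.lab = "mw"  ["mw"]
28. n7.lab = 9  [D.acc + 15]
29. n17.tag = 30  [terminal]
30. n0.acc = "rn"  ["rn"]
31. n0.live = 17  [17]

9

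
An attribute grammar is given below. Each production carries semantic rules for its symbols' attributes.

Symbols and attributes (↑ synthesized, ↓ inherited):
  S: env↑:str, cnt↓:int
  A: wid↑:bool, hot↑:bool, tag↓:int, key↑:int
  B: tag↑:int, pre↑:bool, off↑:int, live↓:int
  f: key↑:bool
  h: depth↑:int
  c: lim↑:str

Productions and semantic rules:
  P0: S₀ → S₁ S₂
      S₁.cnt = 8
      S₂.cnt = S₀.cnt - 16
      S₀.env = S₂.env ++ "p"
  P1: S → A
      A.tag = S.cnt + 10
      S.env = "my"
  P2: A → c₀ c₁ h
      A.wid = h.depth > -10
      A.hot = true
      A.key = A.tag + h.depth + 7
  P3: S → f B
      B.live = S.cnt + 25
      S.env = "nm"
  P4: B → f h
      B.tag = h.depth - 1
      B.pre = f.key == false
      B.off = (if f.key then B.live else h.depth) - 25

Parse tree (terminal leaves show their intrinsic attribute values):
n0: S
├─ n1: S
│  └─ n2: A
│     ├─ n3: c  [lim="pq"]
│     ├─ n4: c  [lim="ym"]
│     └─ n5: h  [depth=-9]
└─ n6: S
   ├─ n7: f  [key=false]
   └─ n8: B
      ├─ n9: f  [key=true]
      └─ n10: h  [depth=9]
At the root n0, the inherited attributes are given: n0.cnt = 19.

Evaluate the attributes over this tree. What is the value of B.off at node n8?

1. n0.cnt = 19  [given at root]
2. n1.cnt = 8  [8]
3. n2.tag = 18  [S.cnt + 10]
4. n3.lim = "pq"  [terminal]
5. n4.lim = "ym"  [terminal]
6. n5.depth = -9  [terminal]
7. n2.wid = true  [h.depth > -10]
8. n2.hot = true  [true]
9. n2.key = 16  [A.tag + h.depth + 7]
10. n1.env = "my"  ["my"]
11. n6.cnt = 3  [S₀.cnt - 16]
12. n7.key = false  [terminal]
13. n8.live = 28  [S.cnt + 25]
14. n9.key = true  [terminal]
15. n10.depth = 9  [terminal]
16. n8.tag = 8  [h.depth - 1]
17. n8.pre = false  [f.key == false]
18. n8.off = 3  [(if f.key then B.live else h.depth) - 25]
19. n6.env = "nm"  ["nm"]
20. n0.env = "nmp"  [S₂.env ++ "p"]

3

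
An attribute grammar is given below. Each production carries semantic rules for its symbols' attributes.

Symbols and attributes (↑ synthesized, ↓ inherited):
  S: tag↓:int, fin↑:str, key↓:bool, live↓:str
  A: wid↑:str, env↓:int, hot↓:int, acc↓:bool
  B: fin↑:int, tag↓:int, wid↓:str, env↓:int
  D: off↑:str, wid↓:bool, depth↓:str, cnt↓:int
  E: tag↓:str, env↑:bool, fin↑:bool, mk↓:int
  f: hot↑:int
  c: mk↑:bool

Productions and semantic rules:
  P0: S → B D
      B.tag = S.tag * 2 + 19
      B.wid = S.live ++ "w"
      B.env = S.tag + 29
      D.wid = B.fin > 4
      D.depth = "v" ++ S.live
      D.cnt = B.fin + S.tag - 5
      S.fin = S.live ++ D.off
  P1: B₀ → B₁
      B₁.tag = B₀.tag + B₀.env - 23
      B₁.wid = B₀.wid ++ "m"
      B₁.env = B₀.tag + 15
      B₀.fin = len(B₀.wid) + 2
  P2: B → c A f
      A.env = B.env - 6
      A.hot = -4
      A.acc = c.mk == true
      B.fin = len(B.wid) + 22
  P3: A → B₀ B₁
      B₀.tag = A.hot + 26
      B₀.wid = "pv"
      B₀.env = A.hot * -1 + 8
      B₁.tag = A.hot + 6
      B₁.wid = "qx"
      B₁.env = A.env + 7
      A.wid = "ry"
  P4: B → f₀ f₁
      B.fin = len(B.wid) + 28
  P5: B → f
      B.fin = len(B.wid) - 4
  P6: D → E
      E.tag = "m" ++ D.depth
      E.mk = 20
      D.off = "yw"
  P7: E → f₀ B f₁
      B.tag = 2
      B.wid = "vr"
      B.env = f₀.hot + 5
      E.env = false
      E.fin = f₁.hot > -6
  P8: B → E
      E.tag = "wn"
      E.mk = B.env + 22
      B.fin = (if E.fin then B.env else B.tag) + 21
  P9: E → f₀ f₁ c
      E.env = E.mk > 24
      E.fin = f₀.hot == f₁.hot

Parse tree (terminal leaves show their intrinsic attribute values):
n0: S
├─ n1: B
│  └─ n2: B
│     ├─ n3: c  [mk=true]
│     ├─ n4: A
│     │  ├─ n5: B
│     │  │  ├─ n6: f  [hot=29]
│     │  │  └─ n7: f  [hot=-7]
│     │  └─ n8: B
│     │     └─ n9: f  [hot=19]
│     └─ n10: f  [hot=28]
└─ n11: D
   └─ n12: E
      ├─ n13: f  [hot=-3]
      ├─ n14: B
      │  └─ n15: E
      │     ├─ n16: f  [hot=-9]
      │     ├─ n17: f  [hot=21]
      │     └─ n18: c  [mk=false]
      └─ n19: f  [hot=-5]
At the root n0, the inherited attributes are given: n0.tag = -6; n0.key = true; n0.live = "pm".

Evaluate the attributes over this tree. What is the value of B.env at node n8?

1. n0.tag = -6  [given at root]
2. n0.key = true  [given at root]
3. n0.live = "pm"  [given at root]
4. n1.tag = 7  [S.tag * 2 + 19]
5. n1.wid = "pmw"  [S.live ++ "w"]
6. n1.env = 23  [S.tag + 29]
7. n2.tag = 7  [B₀.tag + B₀.env - 23]
8. n2.wid = "pmwm"  [B₀.wid ++ "m"]
9. n2.env = 22  [B₀.tag + 15]
10. n3.mk = true  [terminal]
11. n4.env = 16  [B.env - 6]
12. n4.hot = -4  [-4]
13. n4.acc = true  [c.mk == true]
14. n5.tag = 22  [A.hot + 26]
15. n5.wid = "pv"  ["pv"]
16. n5.env = 12  [A.hot * -1 + 8]
17. n6.hot = 29  [terminal]
18. n7.hot = -7  [terminal]
19. n5.fin = 30  [len(B.wid) + 28]
20. n8.tag = 2  [A.hot + 6]
21. n8.wid = "qx"  ["qx"]
22. n8.env = 23  [A.env + 7]
23. n9.hot = 19  [terminal]
24. n8.fin = -2  [len(B.wid) - 4]
25. n4.wid = "ry"  ["ry"]
26. n10.hot = 28  [terminal]
27. n2.fin = 26  [len(B.wid) + 22]
28. n1.fin = 5  [len(B₀.wid) + 2]
29. n11.wid = true  [B.fin > 4]
30. n11.depth = "vpm"  ["v" ++ S.live]
31. n11.cnt = -6  [B.fin + S.tag - 5]
32. n12.tag = "mvpm"  ["m" ++ D.depth]
33. n12.mk = 20  [20]
34. n13.hot = -3  [terminal]
35. n14.tag = 2  [2]
36. n14.wid = "vr"  ["vr"]
37. n14.env = 2  [f₀.hot + 5]
38. n15.tag = "wn"  ["wn"]
39. n15.mk = 24  [B.env + 22]
40. n16.hot = -9  [terminal]
41. n17.hot = 21  [terminal]
42. n18.mk = false  [terminal]
43. n15.env = false  [E.mk > 24]
44. n15.fin = false  [f₀.hot == f₁.hot]
45. n14.fin = 23  [(if E.fin then B.env else B.tag) + 21]
46. n19.hot = -5  [terminal]
47. n12.env = false  [false]
48. n12.fin = true  [f₁.hot > -6]
49. n11.off = "yw"  ["yw"]
50. n0.fin = "pmyw"  [S.live ++ D.off]

23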